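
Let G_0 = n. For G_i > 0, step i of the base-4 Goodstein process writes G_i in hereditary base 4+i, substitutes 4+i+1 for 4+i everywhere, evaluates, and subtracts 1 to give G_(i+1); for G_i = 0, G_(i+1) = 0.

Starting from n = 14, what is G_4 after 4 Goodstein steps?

14 —HB4→ 3·4 + 2 —bump→ 3·5 + 2 = 17 —(−1)→ 16
16 —HB5→ 3·5 + 1 —bump→ 3·6 + 1 = 19 —(−1)→ 18
18 —HB6→ 3·6 —bump→ 3·7 = 21 —(−1)→ 20
20 —HB7→ 2·7 + 6 —bump→ 2·8 + 6 = 22 —(−1)→ 21
21 —HB8→ 2·8 + 5 —bump→ 2·9 + 5 = 23 —(−1)→ 22

21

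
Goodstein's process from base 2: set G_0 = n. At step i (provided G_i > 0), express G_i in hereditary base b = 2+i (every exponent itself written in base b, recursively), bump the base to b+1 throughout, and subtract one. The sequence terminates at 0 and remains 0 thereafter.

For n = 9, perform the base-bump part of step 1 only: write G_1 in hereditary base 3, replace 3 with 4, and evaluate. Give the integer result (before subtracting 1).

G_0 = 9. HB_2(9) = 2^(2 + 1) + 1. Bump = 82. G_1 = 81.
G_1 = 81. HB_3(81) = 3^(3 + 1). Bump = 1024. G_2 = 1023.

1024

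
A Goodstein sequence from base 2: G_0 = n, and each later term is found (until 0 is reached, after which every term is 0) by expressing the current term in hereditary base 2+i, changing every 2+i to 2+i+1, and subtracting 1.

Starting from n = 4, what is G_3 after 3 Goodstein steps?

60

base 2: 4 = 2^2; at 3: 3^3 = 27; next = 26
base 3: 26 = 2·3^2 + 2·3 + 2; at 4: 2·4^2 + 2·4 + 2 = 42; next = 41
base 4: 41 = 2·4^2 + 2·4 + 1; at 5: 2·5^2 + 2·5 + 1 = 61; next = 60
base 5: 60 = 2·5^2 + 2·5; at 6: 2·6^2 + 2·6 = 84; next = 83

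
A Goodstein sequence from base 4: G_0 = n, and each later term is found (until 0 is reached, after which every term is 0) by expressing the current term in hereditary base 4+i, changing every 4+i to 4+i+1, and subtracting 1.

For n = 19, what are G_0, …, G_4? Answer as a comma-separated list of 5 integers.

19, 27, 37, 49, 63

step 0: 19 = 4^2 + 3; sub 5 for 4: 5^2 + 3; = 28; G_1 = 28−1 = 27
step 1: 27 = 5^2 + 2; sub 6 for 5: 6^2 + 2; = 38; G_2 = 38−1 = 37
step 2: 37 = 6^2 + 1; sub 7 for 6: 7^2 + 1; = 50; G_3 = 50−1 = 49
step 3: 49 = 7^2; sub 8 for 7: 8^2; = 64; G_4 = 64−1 = 63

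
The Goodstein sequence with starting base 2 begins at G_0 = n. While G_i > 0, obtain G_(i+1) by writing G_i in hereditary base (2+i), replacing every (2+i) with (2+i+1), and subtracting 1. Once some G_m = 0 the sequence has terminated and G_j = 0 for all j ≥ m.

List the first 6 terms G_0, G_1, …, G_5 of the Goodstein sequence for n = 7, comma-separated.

G_0 = 7. HB_2(7) = 2^2 + 2 + 1. Bump = 31. G_1 = 30.
G_1 = 30. HB_3(30) = 3^3 + 3. Bump = 260. G_2 = 259.
G_2 = 259. HB_4(259) = 4^4 + 3. Bump = 3128. G_3 = 3127.
G_3 = 3127. HB_5(3127) = 5^5 + 2. Bump = 46658. G_4 = 46657.
G_4 = 46657. HB_6(46657) = 6^6 + 1. Bump = 823544. G_5 = 823543.

7, 30, 259, 3127, 46657, 823543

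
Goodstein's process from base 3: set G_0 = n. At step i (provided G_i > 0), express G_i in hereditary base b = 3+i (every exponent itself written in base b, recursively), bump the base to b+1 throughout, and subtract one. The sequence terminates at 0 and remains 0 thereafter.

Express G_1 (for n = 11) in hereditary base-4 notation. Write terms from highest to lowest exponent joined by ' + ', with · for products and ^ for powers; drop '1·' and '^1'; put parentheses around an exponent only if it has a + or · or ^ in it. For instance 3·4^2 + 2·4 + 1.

4^2 + 1

(0) 11|_3 = 3^2 + 2 ↦ 4^2 + 2|_4 = 18 ⇒ 17
(1) 17|_4 = 4^2 + 1 ↦ 5^2 + 1|_5 = 26 ⇒ 25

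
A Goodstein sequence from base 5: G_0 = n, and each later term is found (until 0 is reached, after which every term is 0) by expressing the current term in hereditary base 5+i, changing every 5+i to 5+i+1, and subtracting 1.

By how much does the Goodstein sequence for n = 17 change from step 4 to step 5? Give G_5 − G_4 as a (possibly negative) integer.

1

17 —HB5→ 3·5 + 2 —bump→ 3·6 + 2 = 20 —(−1)→ 19
19 —HB6→ 3·6 + 1 —bump→ 3·7 + 1 = 22 —(−1)→ 21
21 —HB7→ 3·7 —bump→ 3·8 = 24 —(−1)→ 23
23 —HB8→ 2·8 + 7 —bump→ 2·9 + 7 = 25 —(−1)→ 24
24 —HB9→ 2·9 + 6 —bump→ 2·10 + 6 = 26 —(−1)→ 25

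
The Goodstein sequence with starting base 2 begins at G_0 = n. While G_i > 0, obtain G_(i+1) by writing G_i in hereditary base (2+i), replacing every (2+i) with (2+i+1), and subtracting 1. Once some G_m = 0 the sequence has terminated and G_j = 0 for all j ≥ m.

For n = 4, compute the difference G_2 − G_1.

15

G_0 = 4. HB_2(4) = 2^2. Bump = 27. G_1 = 26.
G_1 = 26. HB_3(26) = 2·3^2 + 2·3 + 2. Bump = 42. G_2 = 41.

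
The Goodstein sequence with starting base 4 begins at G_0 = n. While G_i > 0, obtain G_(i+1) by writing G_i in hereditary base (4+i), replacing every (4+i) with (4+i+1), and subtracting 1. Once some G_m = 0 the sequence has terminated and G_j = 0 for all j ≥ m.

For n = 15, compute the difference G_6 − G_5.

1

G_0=15  [base 4] 3·4 + 3  →[4↦5]→  3·5 + 3 = 18  −1 ⇒ G_1=17
G_1=17  [base 5] 3·5 + 2  →[5↦6]→  3·6 + 2 = 20  −1 ⇒ G_2=19
G_2=19  [base 6] 3·6 + 1  →[6↦7]→  3·7 + 1 = 22  −1 ⇒ G_3=21
G_3=21  [base 7] 3·7  →[7↦8]→  3·8 = 24  −1 ⇒ G_4=23
G_4=23  [base 8] 2·8 + 7  →[8↦9]→  2·9 + 7 = 25  −1 ⇒ G_5=24
G_5=24  [base 9] 2·9 + 6  →[9↦10]→  2·10 + 6 = 26  −1 ⇒ G_6=25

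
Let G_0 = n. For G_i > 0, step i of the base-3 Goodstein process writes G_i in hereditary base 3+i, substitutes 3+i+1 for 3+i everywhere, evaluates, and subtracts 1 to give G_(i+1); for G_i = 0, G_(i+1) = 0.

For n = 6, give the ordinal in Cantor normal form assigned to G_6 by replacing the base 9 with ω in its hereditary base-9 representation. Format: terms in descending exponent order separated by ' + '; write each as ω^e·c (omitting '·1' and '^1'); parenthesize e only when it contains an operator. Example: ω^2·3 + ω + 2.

i=0: 6 = 2·3 (b=3); 3→4: 2·4 = 8; 8−1 = 7
i=1: 7 = 4 + 3 (b=4); 4→5: 5 + 3 = 8; 8−1 = 7
i=2: 7 = 5 + 2 (b=5); 5→6: 6 + 2 = 8; 8−1 = 7
i=3: 7 = 6 + 1 (b=6); 6→7: 7 + 1 = 8; 8−1 = 7
i=4: 7 = 7 (b=7); 7→8: 8 = 8; 8−1 = 7
i=5: 7 = 7 (b=8); 8→9: 7 = 7; 7−1 = 6
i=6: 6 = 6 (b=9); 9→10: 6 = 6; 6−1 = 5

6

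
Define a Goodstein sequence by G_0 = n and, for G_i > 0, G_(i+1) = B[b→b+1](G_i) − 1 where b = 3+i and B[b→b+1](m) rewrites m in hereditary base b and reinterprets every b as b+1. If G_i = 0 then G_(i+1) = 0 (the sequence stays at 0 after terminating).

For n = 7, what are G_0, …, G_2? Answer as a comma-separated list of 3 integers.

7, 8, 9

step 0: 7 = 2·3 + 1; sub 4 for 3: 2·4 + 1; = 9; G_1 = 9−1 = 8
step 1: 8 = 2·4; sub 5 for 4: 2·5; = 10; G_2 = 10−1 = 9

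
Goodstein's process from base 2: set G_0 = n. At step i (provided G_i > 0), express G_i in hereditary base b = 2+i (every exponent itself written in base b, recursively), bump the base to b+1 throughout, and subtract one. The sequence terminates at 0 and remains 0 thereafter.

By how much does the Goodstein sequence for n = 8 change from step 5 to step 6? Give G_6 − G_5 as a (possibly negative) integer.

31907376

G_0 = 8. HB_2(8) = 2^(2 + 1). Bump = 81. G_1 = 80.
G_1 = 80. HB_3(80) = 2·3^3 + 2·3^2 + 2·3 + 2. Bump = 554. G_2 = 553.
G_2 = 553. HB_4(553) = 2·4^4 + 2·4^2 + 2·4 + 1. Bump = 6311. G_3 = 6310.
G_3 = 6310. HB_5(6310) = 2·5^5 + 2·5^2 + 2·5. Bump = 93396. G_4 = 93395.
G_4 = 93395. HB_6(93395) = 2·6^6 + 2·6^2 + 6 + 5. Bump = 1647196. G_5 = 1647195.
G_5 = 1647195. HB_7(1647195) = 2·7^7 + 2·7^2 + 7 + 4. Bump = 33554572. G_6 = 33554571.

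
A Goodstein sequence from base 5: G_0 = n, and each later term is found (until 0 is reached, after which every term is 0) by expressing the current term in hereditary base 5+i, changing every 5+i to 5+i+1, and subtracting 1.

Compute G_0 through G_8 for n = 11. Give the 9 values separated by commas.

11, 12, 13, 13, 13, 13, 13, 13, 13

G_0=11  [base 5] 2·5 + 1  →[5↦6]→  2·6 + 1 = 13  −1 ⇒ G_1=12
G_1=12  [base 6] 2·6  →[6↦7]→  2·7 = 14  −1 ⇒ G_2=13
G_2=13  [base 7] 7 + 6  →[7↦8]→  8 + 6 = 14  −1 ⇒ G_3=13
G_3=13  [base 8] 8 + 5  →[8↦9]→  9 + 5 = 14  −1 ⇒ G_4=13
G_4=13  [base 9] 9 + 4  →[9↦10]→  10 + 4 = 14  −1 ⇒ G_5=13
G_5=13  [base 10] 10 + 3  →[10↦11]→  11 + 3 = 14  −1 ⇒ G_6=13
G_6=13  [base 11] 11 + 2  →[11↦12]→  12 + 2 = 14  −1 ⇒ G_7=13
G_7=13  [base 12] 12 + 1  →[12↦13]→  13 + 1 = 14  −1 ⇒ G_8=13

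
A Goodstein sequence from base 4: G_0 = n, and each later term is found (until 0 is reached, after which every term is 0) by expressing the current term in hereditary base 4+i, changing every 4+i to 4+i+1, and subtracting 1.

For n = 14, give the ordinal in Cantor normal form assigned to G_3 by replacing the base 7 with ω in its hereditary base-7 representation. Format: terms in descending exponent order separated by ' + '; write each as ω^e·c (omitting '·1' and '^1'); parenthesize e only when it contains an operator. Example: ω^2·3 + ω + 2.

i=0: 14 = 3·4 + 2 (b=4); 4→5: 3·5 + 2 = 17; 17−1 = 16
i=1: 16 = 3·5 + 1 (b=5); 5→6: 3·6 + 1 = 19; 19−1 = 18
i=2: 18 = 3·6 (b=6); 6→7: 3·7 = 21; 21−1 = 20
i=3: 20 = 2·7 + 6 (b=7); 7→8: 2·8 + 6 = 22; 22−1 = 21

ω·2 + 6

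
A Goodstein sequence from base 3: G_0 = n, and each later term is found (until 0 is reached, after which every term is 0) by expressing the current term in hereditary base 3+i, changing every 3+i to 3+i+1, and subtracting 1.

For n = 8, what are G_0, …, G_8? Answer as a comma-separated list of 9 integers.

8, 9, 10, 11, 11, 11, 11, 11, 11

G_0 = 8. HB_3(8) = 2·3 + 2. Bump = 10. G_1 = 9.
G_1 = 9. HB_4(9) = 2·4 + 1. Bump = 11. G_2 = 10.
G_2 = 10. HB_5(10) = 2·5. Bump = 12. G_3 = 11.
G_3 = 11. HB_6(11) = 6 + 5. Bump = 12. G_4 = 11.
G_4 = 11. HB_7(11) = 7 + 4. Bump = 12. G_5 = 11.
G_5 = 11. HB_8(11) = 8 + 3. Bump = 12. G_6 = 11.
G_6 = 11. HB_9(11) = 9 + 2. Bump = 12. G_7 = 11.
G_7 = 11. HB_10(11) = 10 + 1. Bump = 12. G_8 = 11.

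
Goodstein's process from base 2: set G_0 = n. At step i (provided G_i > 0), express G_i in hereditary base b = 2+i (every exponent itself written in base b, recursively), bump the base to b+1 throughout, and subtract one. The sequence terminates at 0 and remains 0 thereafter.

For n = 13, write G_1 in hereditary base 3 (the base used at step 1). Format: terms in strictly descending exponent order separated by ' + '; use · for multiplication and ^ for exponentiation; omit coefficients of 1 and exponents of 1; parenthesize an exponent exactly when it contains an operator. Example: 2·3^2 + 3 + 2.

3^(3 + 1) + 3^3

step 0: 13 = 2^(2 + 1) + 2^2 + 1; sub 3 for 2: 3^(3 + 1) + 3^3 + 1; = 109; G_1 = 109−1 = 108
step 1: 108 = 3^(3 + 1) + 3^3; sub 4 for 3: 4^(4 + 1) + 4^4; = 1280; G_2 = 1280−1 = 1279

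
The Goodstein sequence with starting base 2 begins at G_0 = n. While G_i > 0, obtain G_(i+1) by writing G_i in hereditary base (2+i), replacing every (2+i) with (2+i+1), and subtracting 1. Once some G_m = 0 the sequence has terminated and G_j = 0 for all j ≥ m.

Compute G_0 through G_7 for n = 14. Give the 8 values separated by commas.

G_0 = 14. HB_2(14) = 2^(2 + 1) + 2^2 + 2. Bump = 111. G_1 = 110.
G_1 = 110. HB_3(110) = 3^(3 + 1) + 3^3 + 2. Bump = 1282. G_2 = 1281.
G_2 = 1281. HB_4(1281) = 4^(4 + 1) + 4^4 + 1. Bump = 18751. G_3 = 18750.
G_3 = 18750. HB_5(18750) = 5^(5 + 1) + 5^5. Bump = 326592. G_4 = 326591.
G_4 = 326591. HB_6(326591) = 6^(6 + 1) + 5·6^5 + 5·6^4 + 5·6^3 + 5·6^2 + 5·6 + 5. Bump = 5862841. G_5 = 5862840.
G_5 = 5862840. HB_7(5862840) = 7^(7 + 1) + 5·7^5 + 5·7^4 + 5·7^3 + 5·7^2 + 5·7 + 4. Bump = 134404972. G_6 = 134404971.
G_6 = 134404971. HB_8(134404971) = 8^(8 + 1) + 5·8^5 + 5·8^4 + 5·8^3 + 5·8^2 + 5·8 + 3. Bump = 3487116549. G_7 = 3487116548.

14, 110, 1281, 18750, 326591, 5862840, 134404971, 3487116548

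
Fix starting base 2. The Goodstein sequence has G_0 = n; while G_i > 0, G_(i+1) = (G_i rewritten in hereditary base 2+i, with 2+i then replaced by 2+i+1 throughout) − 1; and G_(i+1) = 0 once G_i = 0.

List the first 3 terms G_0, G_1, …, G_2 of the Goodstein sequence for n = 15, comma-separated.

base 2: 15 = 2^(2 + 1) + 2^2 + 2 + 1; at 3: 3^(3 + 1) + 3^3 + 3 + 1 = 112; next = 111
base 3: 111 = 3^(3 + 1) + 3^3 + 3; at 4: 4^(4 + 1) + 4^4 + 4 = 1284; next = 1283

15, 111, 1283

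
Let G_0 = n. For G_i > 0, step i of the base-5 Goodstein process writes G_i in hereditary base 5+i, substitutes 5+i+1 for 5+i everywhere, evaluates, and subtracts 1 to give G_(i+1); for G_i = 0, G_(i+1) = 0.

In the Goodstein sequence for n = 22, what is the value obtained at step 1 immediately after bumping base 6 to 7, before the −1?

22 —HB5→ 4·5 + 2 —bump→ 4·6 + 2 = 26 —(−1)→ 25
25 —HB6→ 4·6 + 1 —bump→ 4·7 + 1 = 29 —(−1)→ 28

29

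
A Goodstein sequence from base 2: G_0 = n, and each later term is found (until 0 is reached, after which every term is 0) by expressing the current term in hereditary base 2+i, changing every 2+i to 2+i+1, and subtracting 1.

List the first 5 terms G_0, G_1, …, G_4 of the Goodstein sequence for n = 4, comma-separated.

4, 26, 41, 60, 83

4 —HB2→ 2^2 —bump→ 3^3 = 27 —(−1)→ 26
26 —HB3→ 2·3^2 + 2·3 + 2 —bump→ 2·4^2 + 2·4 + 2 = 42 —(−1)→ 41
41 —HB4→ 2·4^2 + 2·4 + 1 —bump→ 2·5^2 + 2·5 + 1 = 61 —(−1)→ 60
60 —HB5→ 2·5^2 + 2·5 —bump→ 2·6^2 + 2·6 = 84 —(−1)→ 83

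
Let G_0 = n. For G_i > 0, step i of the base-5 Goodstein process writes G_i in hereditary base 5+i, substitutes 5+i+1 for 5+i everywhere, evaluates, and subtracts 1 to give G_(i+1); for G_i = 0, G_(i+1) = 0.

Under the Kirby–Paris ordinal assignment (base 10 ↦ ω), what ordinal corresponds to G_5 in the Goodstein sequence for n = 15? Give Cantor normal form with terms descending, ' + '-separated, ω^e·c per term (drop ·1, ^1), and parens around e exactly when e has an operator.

G_0=15  [base 5] 3·5  →[5↦6]→  3·6 = 18  −1 ⇒ G_1=17
G_1=17  [base 6] 2·6 + 5  →[6↦7]→  2·7 + 5 = 19  −1 ⇒ G_2=18
G_2=18  [base 7] 2·7 + 4  →[7↦8]→  2·8 + 4 = 20  −1 ⇒ G_3=19
G_3=19  [base 8] 2·8 + 3  →[8↦9]→  2·9 + 3 = 21  −1 ⇒ G_4=20
G_4=20  [base 9] 2·9 + 2  →[9↦10]→  2·10 + 2 = 22  −1 ⇒ G_5=21

ω·2 + 1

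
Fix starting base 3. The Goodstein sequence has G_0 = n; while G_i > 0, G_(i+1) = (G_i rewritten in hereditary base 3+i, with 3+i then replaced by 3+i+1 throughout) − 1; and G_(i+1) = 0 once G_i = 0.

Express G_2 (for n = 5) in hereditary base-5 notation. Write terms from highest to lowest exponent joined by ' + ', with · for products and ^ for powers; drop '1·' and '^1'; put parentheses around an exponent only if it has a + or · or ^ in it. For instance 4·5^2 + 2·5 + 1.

5

G_0 = 5. HB_3(5) = 3 + 2. Bump = 6. G_1 = 5.
G_1 = 5. HB_4(5) = 4 + 1. Bump = 6. G_2 = 5.
G_2 = 5. HB_5(5) = 5. Bump = 6. G_3 = 5.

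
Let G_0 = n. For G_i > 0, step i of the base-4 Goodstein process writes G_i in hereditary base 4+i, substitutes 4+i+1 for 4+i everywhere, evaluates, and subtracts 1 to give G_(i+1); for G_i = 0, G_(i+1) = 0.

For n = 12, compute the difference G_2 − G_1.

1

G_0 = 12. HB_4(12) = 3·4. Bump = 15. G_1 = 14.
G_1 = 14. HB_5(14) = 2·5 + 4. Bump = 16. G_2 = 15.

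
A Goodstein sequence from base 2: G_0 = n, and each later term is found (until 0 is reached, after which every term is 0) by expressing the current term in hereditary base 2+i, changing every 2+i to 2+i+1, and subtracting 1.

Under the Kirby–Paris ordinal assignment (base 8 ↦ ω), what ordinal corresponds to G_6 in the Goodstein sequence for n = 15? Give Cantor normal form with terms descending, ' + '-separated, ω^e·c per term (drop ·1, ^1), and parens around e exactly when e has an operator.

ω^(ω + 1) + ω^7·7 + ω^6·7 + ω^5·7 + ω^4·7 + ω^3·7 + ω^2·7 + ω·7 + 7

G_0 = 15. HB_2(15) = 2^(2 + 1) + 2^2 + 2 + 1. Bump = 112. G_1 = 111.
G_1 = 111. HB_3(111) = 3^(3 + 1) + 3^3 + 3. Bump = 1284. G_2 = 1283.
G_2 = 1283. HB_4(1283) = 4^(4 + 1) + 4^4 + 3. Bump = 18753. G_3 = 18752.
G_3 = 18752. HB_5(18752) = 5^(5 + 1) + 5^5 + 2. Bump = 326594. G_4 = 326593.
G_4 = 326593. HB_6(326593) = 6^(6 + 1) + 6^6 + 1. Bump = 6588345. G_5 = 6588344.
G_5 = 6588344. HB_7(6588344) = 7^(7 + 1) + 7^7. Bump = 150994944. G_6 = 150994943.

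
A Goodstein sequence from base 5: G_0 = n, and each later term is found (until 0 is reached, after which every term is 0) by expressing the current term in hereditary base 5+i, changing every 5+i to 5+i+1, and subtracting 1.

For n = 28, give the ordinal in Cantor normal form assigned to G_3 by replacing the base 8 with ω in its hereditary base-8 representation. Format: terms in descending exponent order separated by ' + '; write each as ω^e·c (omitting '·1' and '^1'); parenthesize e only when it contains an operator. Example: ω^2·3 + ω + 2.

ω^2

G_0=28  [base 5] 5^2 + 3  →[5↦6]→  6^2 + 3 = 39  −1 ⇒ G_1=38
G_1=38  [base 6] 6^2 + 2  →[6↦7]→  7^2 + 2 = 51  −1 ⇒ G_2=50
G_2=50  [base 7] 7^2 + 1  →[7↦8]→  8^2 + 1 = 65  −1 ⇒ G_3=64
G_3=64  [base 8] 8^2  →[8↦9]→  9^2 = 81  −1 ⇒ G_4=80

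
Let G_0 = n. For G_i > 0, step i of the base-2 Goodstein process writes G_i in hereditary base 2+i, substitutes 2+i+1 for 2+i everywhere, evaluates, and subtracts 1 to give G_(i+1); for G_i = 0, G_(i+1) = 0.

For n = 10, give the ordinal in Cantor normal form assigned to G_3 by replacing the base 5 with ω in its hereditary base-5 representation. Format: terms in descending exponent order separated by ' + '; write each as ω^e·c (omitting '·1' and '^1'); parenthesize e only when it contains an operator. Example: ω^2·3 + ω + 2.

ω^(ω + 1)

i=0: 10 = 2^(2 + 1) + 2 (b=2); 2→3: 3^(3 + 1) + 3 = 84; 84−1 = 83
i=1: 83 = 3^(3 + 1) + 2 (b=3); 3→4: 4^(4 + 1) + 2 = 1026; 1026−1 = 1025
i=2: 1025 = 4^(4 + 1) + 1 (b=4); 4→5: 5^(5 + 1) + 1 = 15626; 15626−1 = 15625
i=3: 15625 = 5^(5 + 1) (b=5); 5→6: 6^(6 + 1) = 279936; 279936−1 = 279935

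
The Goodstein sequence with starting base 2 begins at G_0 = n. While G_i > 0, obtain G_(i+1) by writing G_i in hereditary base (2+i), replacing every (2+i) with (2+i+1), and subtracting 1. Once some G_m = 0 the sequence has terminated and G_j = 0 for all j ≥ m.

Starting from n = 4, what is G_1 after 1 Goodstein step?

i=0: 4 = 2^2 (b=2); 2→3: 3^3 = 27; 27−1 = 26
i=1: 26 = 2·3^2 + 2·3 + 2 (b=3); 3→4: 2·4^2 + 2·4 + 2 = 42; 42−1 = 41

26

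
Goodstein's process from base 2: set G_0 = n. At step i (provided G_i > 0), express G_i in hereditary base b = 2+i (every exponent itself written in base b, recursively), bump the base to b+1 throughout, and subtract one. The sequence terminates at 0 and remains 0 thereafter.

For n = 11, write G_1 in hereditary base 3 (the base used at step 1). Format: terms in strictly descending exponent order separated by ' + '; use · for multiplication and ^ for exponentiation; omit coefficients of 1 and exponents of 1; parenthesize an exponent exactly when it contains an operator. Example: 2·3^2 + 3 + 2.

3^(3 + 1) + 3

11 —HB2→ 2^(2 + 1) + 2 + 1 —bump→ 3^(3 + 1) + 3 + 1 = 85 —(−1)→ 84
84 —HB3→ 3^(3 + 1) + 3 —bump→ 4^(4 + 1) + 4 = 1028 —(−1)→ 1027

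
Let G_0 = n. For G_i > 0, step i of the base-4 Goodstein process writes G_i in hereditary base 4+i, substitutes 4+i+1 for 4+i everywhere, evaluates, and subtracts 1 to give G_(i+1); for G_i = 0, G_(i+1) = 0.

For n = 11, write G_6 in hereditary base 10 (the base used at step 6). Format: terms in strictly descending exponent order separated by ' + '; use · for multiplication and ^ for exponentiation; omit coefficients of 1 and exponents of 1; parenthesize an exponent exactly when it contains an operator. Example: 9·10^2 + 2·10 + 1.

10 + 5

[0] 11 ≡ 2·4 + 3 (base 4). Lift 5: 13. −1: 12.
[1] 12 ≡ 2·5 + 2 (base 5). Lift 6: 14. −1: 13.
[2] 13 ≡ 2·6 + 1 (base 6). Lift 7: 15. −1: 14.
[3] 14 ≡ 2·7 (base 7). Lift 8: 16. −1: 15.
[4] 15 ≡ 8 + 7 (base 8). Lift 9: 16. −1: 15.
[5] 15 ≡ 9 + 6 (base 9). Lift 10: 16. −1: 15.
[6] 15 ≡ 10 + 5 (base 10). Lift 11: 16. −1: 15.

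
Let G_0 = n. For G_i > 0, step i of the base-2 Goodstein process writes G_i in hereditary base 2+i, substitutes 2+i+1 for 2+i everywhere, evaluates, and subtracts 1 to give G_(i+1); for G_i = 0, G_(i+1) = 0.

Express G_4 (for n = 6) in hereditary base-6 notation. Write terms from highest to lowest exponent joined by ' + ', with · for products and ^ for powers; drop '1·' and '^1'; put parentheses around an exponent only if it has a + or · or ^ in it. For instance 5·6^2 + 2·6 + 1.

i=0: 6 = 2^2 + 2 (b=2); 2→3: 3^3 + 3 = 30; 30−1 = 29
i=1: 29 = 3^3 + 2 (b=3); 3→4: 4^4 + 2 = 258; 258−1 = 257
i=2: 257 = 4^4 + 1 (b=4); 4→5: 5^5 + 1 = 3126; 3126−1 = 3125
i=3: 3125 = 5^5 (b=5); 5→6: 6^6 = 46656; 46656−1 = 46655
i=4: 46655 = 5·6^5 + 5·6^4 + 5·6^3 + 5·6^2 + 5·6 + 5 (b=6); 6→7: 5·7^5 + 5·7^4 + 5·7^3 + 5·7^2 + 5·7 + 5 = 98040; 98040−1 = 98039

5·6^5 + 5·6^4 + 5·6^3 + 5·6^2 + 5·6 + 5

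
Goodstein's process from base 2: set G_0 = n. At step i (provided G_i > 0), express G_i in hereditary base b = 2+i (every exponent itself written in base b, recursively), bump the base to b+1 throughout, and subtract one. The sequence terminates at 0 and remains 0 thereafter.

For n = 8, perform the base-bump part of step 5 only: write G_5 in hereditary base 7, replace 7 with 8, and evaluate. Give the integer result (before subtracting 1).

(0) 8|_2 = 2^(2 + 1) ↦ 3^(3 + 1)|_3 = 81 ⇒ 80
(1) 80|_3 = 2·3^3 + 2·3^2 + 2·3 + 2 ↦ 2·4^4 + 2·4^2 + 2·4 + 2|_4 = 554 ⇒ 553
(2) 553|_4 = 2·4^4 + 2·4^2 + 2·4 + 1 ↦ 2·5^5 + 2·5^2 + 2·5 + 1|_5 = 6311 ⇒ 6310
(3) 6310|_5 = 2·5^5 + 2·5^2 + 2·5 ↦ 2·6^6 + 2·6^2 + 2·6|_6 = 93396 ⇒ 93395
(4) 93395|_6 = 2·6^6 + 2·6^2 + 6 + 5 ↦ 2·7^7 + 2·7^2 + 7 + 5|_7 = 1647196 ⇒ 1647195
(5) 1647195|_7 = 2·7^7 + 2·7^2 + 7 + 4 ↦ 2·8^8 + 2·8^2 + 8 + 4|_8 = 33554572 ⇒ 33554571

33554572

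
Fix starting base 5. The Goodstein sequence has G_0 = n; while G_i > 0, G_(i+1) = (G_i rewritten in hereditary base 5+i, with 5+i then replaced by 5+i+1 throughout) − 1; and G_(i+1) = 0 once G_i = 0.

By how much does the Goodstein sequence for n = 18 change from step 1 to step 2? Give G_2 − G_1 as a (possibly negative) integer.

step 0: 18 = 3·5 + 3; sub 6 for 5: 3·6 + 3; = 21; G_1 = 21−1 = 20
step 1: 20 = 3·6 + 2; sub 7 for 6: 3·7 + 2; = 23; G_2 = 23−1 = 22

2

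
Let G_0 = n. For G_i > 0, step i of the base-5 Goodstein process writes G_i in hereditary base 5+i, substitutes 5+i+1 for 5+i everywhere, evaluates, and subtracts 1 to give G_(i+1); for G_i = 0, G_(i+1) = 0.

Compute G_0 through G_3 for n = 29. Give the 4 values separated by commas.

G_0 = 29. HB_5(29) = 5^2 + 4. Bump = 40. G_1 = 39.
G_1 = 39. HB_6(39) = 6^2 + 3. Bump = 52. G_2 = 51.
G_2 = 51. HB_7(51) = 7^2 + 2. Bump = 66. G_3 = 65.

29, 39, 51, 65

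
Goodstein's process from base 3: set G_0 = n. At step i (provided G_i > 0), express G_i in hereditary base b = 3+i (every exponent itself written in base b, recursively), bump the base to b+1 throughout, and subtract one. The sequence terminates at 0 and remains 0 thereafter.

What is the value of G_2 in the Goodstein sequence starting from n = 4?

G_0=4  [base 3] 3 + 1  →[3↦4]→  4 + 1 = 5  −1 ⇒ G_1=4
G_1=4  [base 4] 4  →[4↦5]→  5 = 5  −1 ⇒ G_2=4
G_2=4  [base 5] 4  →[5↦6]→  4 = 4  −1 ⇒ G_3=3

4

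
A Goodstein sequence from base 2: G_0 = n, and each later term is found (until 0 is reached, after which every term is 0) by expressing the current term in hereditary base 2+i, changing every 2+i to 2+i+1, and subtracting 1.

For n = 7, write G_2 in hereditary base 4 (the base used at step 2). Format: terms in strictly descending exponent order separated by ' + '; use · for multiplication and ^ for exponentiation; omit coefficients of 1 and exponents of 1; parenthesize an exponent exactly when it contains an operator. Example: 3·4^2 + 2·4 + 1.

4^4 + 3

[0] 7 ≡ 2^2 + 2 + 1 (base 2). Lift 3: 31. −1: 30.
[1] 30 ≡ 3^3 + 3 (base 3). Lift 4: 260. −1: 259.
[2] 259 ≡ 4^4 + 3 (base 4). Lift 5: 3128. −1: 3127.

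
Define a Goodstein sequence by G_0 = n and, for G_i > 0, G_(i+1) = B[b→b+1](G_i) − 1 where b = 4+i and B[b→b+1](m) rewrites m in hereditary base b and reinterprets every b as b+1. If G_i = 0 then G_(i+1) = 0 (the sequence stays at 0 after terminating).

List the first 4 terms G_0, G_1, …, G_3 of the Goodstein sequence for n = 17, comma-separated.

17, 25, 35, 39

17 —HB4→ 4^2 + 1 —bump→ 5^2 + 1 = 26 —(−1)→ 25
25 —HB5→ 5^2 —bump→ 6^2 = 36 —(−1)→ 35
35 —HB6→ 5·6 + 5 —bump→ 5·7 + 5 = 40 —(−1)→ 39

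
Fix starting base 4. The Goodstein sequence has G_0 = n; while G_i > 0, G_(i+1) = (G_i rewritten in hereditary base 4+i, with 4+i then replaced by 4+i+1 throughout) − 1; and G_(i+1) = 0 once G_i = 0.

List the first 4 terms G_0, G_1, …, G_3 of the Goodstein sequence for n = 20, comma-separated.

20, 29, 39, 51

i=0: 20 = 4^2 + 4 (b=4); 4→5: 5^2 + 5 = 30; 30−1 = 29
i=1: 29 = 5^2 + 4 (b=5); 5→6: 6^2 + 4 = 40; 40−1 = 39
i=2: 39 = 6^2 + 3 (b=6); 6→7: 7^2 + 3 = 52; 52−1 = 51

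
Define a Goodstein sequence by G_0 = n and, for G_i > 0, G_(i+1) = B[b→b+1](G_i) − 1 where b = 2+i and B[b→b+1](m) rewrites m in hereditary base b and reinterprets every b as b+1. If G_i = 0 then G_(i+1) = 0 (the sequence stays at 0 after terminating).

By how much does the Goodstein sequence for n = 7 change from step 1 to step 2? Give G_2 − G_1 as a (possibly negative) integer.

base 2: 7 = 2^2 + 2 + 1; at 3: 3^3 + 3 + 1 = 31; next = 30
base 3: 30 = 3^3 + 3; at 4: 4^4 + 4 = 260; next = 259

229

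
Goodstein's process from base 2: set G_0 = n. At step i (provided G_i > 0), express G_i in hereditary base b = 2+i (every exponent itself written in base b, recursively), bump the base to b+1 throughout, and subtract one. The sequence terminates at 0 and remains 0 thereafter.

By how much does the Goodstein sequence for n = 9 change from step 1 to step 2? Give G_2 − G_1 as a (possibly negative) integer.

i=0: 9 = 2^(2 + 1) + 1 (b=2); 2→3: 3^(3 + 1) + 1 = 82; 82−1 = 81
i=1: 81 = 3^(3 + 1) (b=3); 3→4: 4^(4 + 1) = 1024; 1024−1 = 1023

942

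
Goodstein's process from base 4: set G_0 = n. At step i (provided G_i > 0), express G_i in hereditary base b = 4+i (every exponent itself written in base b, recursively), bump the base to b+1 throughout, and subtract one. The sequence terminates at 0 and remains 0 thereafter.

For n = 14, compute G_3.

20

14 —HB4→ 3·4 + 2 —bump→ 3·5 + 2 = 17 —(−1)→ 16
16 —HB5→ 3·5 + 1 —bump→ 3·6 + 1 = 19 —(−1)→ 18
18 —HB6→ 3·6 —bump→ 3·7 = 21 —(−1)→ 20
20 —HB7→ 2·7 + 6 —bump→ 2·8 + 6 = 22 —(−1)→ 21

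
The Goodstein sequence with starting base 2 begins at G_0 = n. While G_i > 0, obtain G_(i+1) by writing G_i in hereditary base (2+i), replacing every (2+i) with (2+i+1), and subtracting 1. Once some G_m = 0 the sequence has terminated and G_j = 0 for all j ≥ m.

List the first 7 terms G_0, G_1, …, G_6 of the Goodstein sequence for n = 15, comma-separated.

G_0=15  [base 2] 2^(2 + 1) + 2^2 + 2 + 1  →[2↦3]→  3^(3 + 1) + 3^3 + 3 + 1 = 112  −1 ⇒ G_1=111
G_1=111  [base 3] 3^(3 + 1) + 3^3 + 3  →[3↦4]→  4^(4 + 1) + 4^4 + 4 = 1284  −1 ⇒ G_2=1283
G_2=1283  [base 4] 4^(4 + 1) + 4^4 + 3  →[4↦5]→  5^(5 + 1) + 5^5 + 3 = 18753  −1 ⇒ G_3=18752
G_3=18752  [base 5] 5^(5 + 1) + 5^5 + 2  →[5↦6]→  6^(6 + 1) + 6^6 + 2 = 326594  −1 ⇒ G_4=326593
G_4=326593  [base 6] 6^(6 + 1) + 6^6 + 1  →[6↦7]→  7^(7 + 1) + 7^7 + 1 = 6588345  −1 ⇒ G_5=6588344
G_5=6588344  [base 7] 7^(7 + 1) + 7^7  →[7↦8]→  8^(8 + 1) + 8^8 = 150994944  −1 ⇒ G_6=150994943

15, 111, 1283, 18752, 326593, 6588344, 150994943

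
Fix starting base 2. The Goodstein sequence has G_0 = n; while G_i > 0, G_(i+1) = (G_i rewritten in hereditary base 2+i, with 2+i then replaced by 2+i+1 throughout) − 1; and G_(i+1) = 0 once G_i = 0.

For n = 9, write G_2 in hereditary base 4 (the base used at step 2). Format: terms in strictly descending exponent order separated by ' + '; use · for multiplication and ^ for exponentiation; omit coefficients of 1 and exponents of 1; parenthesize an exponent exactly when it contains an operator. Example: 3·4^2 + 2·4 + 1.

G_0=9  [base 2] 2^(2 + 1) + 1  →[2↦3]→  3^(3 + 1) + 1 = 82  −1 ⇒ G_1=81
G_1=81  [base 3] 3^(3 + 1)  →[3↦4]→  4^(4 + 1) = 1024  −1 ⇒ G_2=1023
G_2=1023  [base 4] 3·4^4 + 3·4^3 + 3·4^2 + 3·4 + 3  →[4↦5]→  3·5^5 + 3·5^3 + 3·5^2 + 3·5 + 3 = 9843  −1 ⇒ G_3=9842

3·4^4 + 3·4^3 + 3·4^2 + 3·4 + 3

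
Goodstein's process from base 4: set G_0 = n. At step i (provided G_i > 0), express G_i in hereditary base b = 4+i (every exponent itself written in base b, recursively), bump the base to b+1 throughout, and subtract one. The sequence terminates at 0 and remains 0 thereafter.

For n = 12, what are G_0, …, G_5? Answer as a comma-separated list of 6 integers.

12, 14, 15, 16, 17, 18

step 0: 12 = 3·4; sub 5 for 4: 3·5; = 15; G_1 = 15−1 = 14
step 1: 14 = 2·5 + 4; sub 6 for 5: 2·6 + 4; = 16; G_2 = 16−1 = 15
step 2: 15 = 2·6 + 3; sub 7 for 6: 2·7 + 3; = 17; G_3 = 17−1 = 16
step 3: 16 = 2·7 + 2; sub 8 for 7: 2·8 + 2; = 18; G_4 = 18−1 = 17
step 4: 17 = 2·8 + 1; sub 9 for 8: 2·9 + 1; = 19; G_5 = 19−1 = 18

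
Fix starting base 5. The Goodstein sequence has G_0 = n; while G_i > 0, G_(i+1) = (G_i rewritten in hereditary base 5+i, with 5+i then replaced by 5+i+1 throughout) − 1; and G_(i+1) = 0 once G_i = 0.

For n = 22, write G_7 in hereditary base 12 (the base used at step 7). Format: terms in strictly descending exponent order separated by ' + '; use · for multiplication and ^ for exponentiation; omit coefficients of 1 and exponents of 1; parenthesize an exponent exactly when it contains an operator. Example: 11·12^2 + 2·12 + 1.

3·12 + 3

step 0: 22 = 4·5 + 2; sub 6 for 5: 4·6 + 2; = 26; G_1 = 26−1 = 25
step 1: 25 = 4·6 + 1; sub 7 for 6: 4·7 + 1; = 29; G_2 = 29−1 = 28
step 2: 28 = 4·7; sub 8 for 7: 4·8; = 32; G_3 = 32−1 = 31
step 3: 31 = 3·8 + 7; sub 9 for 8: 3·9 + 7; = 34; G_4 = 34−1 = 33
step 4: 33 = 3·9 + 6; sub 10 for 9: 3·10 + 6; = 36; G_5 = 36−1 = 35
step 5: 35 = 3·10 + 5; sub 11 for 10: 3·11 + 5; = 38; G_6 = 38−1 = 37
step 6: 37 = 3·11 + 4; sub 12 for 11: 3·12 + 4; = 40; G_7 = 40−1 = 39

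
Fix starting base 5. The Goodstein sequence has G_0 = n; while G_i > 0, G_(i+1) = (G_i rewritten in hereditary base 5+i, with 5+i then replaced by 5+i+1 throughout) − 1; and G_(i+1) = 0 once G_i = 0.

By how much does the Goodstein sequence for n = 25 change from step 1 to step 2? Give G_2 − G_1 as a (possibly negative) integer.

4

G_0 = 25. HB_5(25) = 5^2. Bump = 36. G_1 = 35.
G_1 = 35. HB_6(35) = 5·6 + 5. Bump = 40. G_2 = 39.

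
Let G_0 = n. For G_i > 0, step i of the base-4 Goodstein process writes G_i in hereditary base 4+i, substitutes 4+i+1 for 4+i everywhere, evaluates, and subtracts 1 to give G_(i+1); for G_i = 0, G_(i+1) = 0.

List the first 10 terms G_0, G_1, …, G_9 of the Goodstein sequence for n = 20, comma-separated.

20, 29, 39, 51, 65, 81, 99, 107, 115, 123

step 0: 20 = 4^2 + 4; sub 5 for 4: 5^2 + 5; = 30; G_1 = 30−1 = 29
step 1: 29 = 5^2 + 4; sub 6 for 5: 6^2 + 4; = 40; G_2 = 40−1 = 39
step 2: 39 = 6^2 + 3; sub 7 for 6: 7^2 + 3; = 52; G_3 = 52−1 = 51
step 3: 51 = 7^2 + 2; sub 8 for 7: 8^2 + 2; = 66; G_4 = 66−1 = 65
step 4: 65 = 8^2 + 1; sub 9 for 8: 9^2 + 1; = 82; G_5 = 82−1 = 81
step 5: 81 = 9^2; sub 10 for 9: 10^2; = 100; G_6 = 100−1 = 99
step 6: 99 = 9·10 + 9; sub 11 for 10: 9·11 + 9; = 108; G_7 = 108−1 = 107
step 7: 107 = 9·11 + 8; sub 12 for 11: 9·12 + 8; = 116; G_8 = 116−1 = 115
step 8: 115 = 9·12 + 7; sub 13 for 12: 9·13 + 7; = 124; G_9 = 124−1 = 123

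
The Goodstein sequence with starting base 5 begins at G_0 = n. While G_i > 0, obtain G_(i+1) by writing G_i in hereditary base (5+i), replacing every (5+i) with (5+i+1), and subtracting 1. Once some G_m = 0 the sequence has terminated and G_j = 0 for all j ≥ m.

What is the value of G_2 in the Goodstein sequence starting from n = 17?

base 5: 17 = 3·5 + 2; at 6: 3·6 + 2 = 20; next = 19
base 6: 19 = 3·6 + 1; at 7: 3·7 + 1 = 22; next = 21

21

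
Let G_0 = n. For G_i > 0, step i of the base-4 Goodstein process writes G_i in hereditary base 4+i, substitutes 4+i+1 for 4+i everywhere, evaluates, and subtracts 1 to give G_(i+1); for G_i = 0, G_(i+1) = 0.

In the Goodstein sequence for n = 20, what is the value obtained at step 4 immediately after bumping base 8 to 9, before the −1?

82

[0] 20 ≡ 4^2 + 4 (base 4). Lift 5: 30. −1: 29.
[1] 29 ≡ 5^2 + 4 (base 5). Lift 6: 40. −1: 39.
[2] 39 ≡ 6^2 + 3 (base 6). Lift 7: 52. −1: 51.
[3] 51 ≡ 7^2 + 2 (base 7). Lift 8: 66. −1: 65.
[4] 65 ≡ 8^2 + 1 (base 8). Lift 9: 82. −1: 81.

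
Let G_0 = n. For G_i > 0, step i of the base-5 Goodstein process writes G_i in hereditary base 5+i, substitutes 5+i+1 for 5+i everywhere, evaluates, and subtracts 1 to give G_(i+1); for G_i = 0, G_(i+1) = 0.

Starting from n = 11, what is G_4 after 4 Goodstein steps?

13

step 0: 11 = 2·5 + 1; sub 6 for 5: 2·6 + 1; = 13; G_1 = 13−1 = 12
step 1: 12 = 2·6; sub 7 for 6: 2·7; = 14; G_2 = 14−1 = 13
step 2: 13 = 7 + 6; sub 8 for 7: 8 + 6; = 14; G_3 = 14−1 = 13
step 3: 13 = 8 + 5; sub 9 for 8: 9 + 5; = 14; G_4 = 14−1 = 13
step 4: 13 = 9 + 4; sub 10 for 9: 10 + 4; = 14; G_5 = 14−1 = 13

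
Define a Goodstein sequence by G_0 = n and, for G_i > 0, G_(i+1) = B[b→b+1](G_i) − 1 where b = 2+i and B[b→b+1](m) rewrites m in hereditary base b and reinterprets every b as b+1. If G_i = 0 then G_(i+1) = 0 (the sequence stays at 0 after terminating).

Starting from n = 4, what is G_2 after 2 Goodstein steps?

41

G_0 = 4. HB_2(4) = 2^2. Bump = 27. G_1 = 26.
G_1 = 26. HB_3(26) = 2·3^2 + 2·3 + 2. Bump = 42. G_2 = 41.
G_2 = 41. HB_4(41) = 2·4^2 + 2·4 + 1. Bump = 61. G_3 = 60.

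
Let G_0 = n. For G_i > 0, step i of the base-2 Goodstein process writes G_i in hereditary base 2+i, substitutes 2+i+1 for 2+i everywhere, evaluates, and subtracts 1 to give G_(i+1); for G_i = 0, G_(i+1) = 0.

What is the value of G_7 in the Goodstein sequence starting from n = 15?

3524450280

base 2: 15 = 2^(2 + 1) + 2^2 + 2 + 1; at 3: 3^(3 + 1) + 3^3 + 3 + 1 = 112; next = 111
base 3: 111 = 3^(3 + 1) + 3^3 + 3; at 4: 4^(4 + 1) + 4^4 + 4 = 1284; next = 1283
base 4: 1283 = 4^(4 + 1) + 4^4 + 3; at 5: 5^(5 + 1) + 5^5 + 3 = 18753; next = 18752
base 5: 18752 = 5^(5 + 1) + 5^5 + 2; at 6: 6^(6 + 1) + 6^6 + 2 = 326594; next = 326593
base 6: 326593 = 6^(6 + 1) + 6^6 + 1; at 7: 7^(7 + 1) + 7^7 + 1 = 6588345; next = 6588344
base 7: 6588344 = 7^(7 + 1) + 7^7; at 8: 8^(8 + 1) + 8^8 = 150994944; next = 150994943
base 8: 150994943 = 8^(8 + 1) + 7·8^7 + 7·8^6 + 7·8^5 + 7·8^4 + 7·8^3 + 7·8^2 + 7·8 + 7; at 9: 9^(9 + 1) + 7·9^7 + 7·9^6 + 7·9^5 + 7·9^4 + 7·9^3 + 7·9^2 + 7·9 + 7 = 3524450281; next = 3524450280
base 9: 3524450280 = 9^(9 + 1) + 7·9^7 + 7·9^6 + 7·9^5 + 7·9^4 + 7·9^3 + 7·9^2 + 7·9 + 6; at 10: 10^(10 + 1) + 7·10^7 + 7·10^6 + 7·10^5 + 7·10^4 + 7·10^3 + 7·10^2 + 7·10 + 6 = 100077777776; next = 100077777775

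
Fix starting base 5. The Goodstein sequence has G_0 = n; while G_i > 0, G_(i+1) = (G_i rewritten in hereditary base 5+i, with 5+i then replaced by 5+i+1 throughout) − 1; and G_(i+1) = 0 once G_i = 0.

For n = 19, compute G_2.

23

(0) 19|_5 = 3·5 + 4 ↦ 3·6 + 4|_6 = 22 ⇒ 21
(1) 21|_6 = 3·6 + 3 ↦ 3·7 + 3|_7 = 24 ⇒ 23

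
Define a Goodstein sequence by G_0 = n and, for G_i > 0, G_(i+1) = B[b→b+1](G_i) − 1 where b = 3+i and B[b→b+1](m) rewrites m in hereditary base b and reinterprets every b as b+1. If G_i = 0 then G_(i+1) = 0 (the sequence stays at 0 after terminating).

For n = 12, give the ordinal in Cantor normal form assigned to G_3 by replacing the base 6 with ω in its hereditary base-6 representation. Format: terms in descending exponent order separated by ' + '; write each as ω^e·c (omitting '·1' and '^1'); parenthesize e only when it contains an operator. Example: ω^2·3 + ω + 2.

(0) 12|_3 = 3^2 + 3 ↦ 4^2 + 4|_4 = 20 ⇒ 19
(1) 19|_4 = 4^2 + 3 ↦ 5^2 + 3|_5 = 28 ⇒ 27
(2) 27|_5 = 5^2 + 2 ↦ 6^2 + 2|_6 = 38 ⇒ 37
(3) 37|_6 = 6^2 + 1 ↦ 7^2 + 1|_7 = 50 ⇒ 49

ω^2 + 1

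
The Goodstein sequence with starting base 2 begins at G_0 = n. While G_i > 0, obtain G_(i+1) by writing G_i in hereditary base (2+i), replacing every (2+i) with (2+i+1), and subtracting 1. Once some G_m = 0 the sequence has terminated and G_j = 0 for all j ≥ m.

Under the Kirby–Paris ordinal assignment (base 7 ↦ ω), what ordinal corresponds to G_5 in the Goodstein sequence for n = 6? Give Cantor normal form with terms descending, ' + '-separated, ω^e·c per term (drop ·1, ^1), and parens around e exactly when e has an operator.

G_0 = 6. HB_2(6) = 2^2 + 2. Bump = 30. G_1 = 29.
G_1 = 29. HB_3(29) = 3^3 + 2. Bump = 258. G_2 = 257.
G_2 = 257. HB_4(257) = 4^4 + 1. Bump = 3126. G_3 = 3125.
G_3 = 3125. HB_5(3125) = 5^5. Bump = 46656. G_4 = 46655.
G_4 = 46655. HB_6(46655) = 5·6^5 + 5·6^4 + 5·6^3 + 5·6^2 + 5·6 + 5. Bump = 98040. G_5 = 98039.
G_5 = 98039. HB_7(98039) = 5·7^5 + 5·7^4 + 5·7^3 + 5·7^2 + 5·7 + 4. Bump = 187244. G_6 = 187243.

ω^5·5 + ω^4·5 + ω^3·5 + ω^2·5 + ω·5 + 4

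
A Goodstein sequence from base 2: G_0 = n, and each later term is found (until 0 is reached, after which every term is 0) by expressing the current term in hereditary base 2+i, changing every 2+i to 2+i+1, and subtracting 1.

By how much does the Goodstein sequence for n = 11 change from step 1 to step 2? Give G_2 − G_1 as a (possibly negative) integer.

[0] 11 ≡ 2^(2 + 1) + 2 + 1 (base 2). Lift 3: 85. −1: 84.
[1] 84 ≡ 3^(3 + 1) + 3 (base 3). Lift 4: 1028. −1: 1027.

943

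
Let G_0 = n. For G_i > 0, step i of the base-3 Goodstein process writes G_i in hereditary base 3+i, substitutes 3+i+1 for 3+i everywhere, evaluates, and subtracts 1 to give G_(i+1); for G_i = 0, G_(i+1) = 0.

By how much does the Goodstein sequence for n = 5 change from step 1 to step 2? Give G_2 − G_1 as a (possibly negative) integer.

5 —HB3→ 3 + 2 —bump→ 4 + 2 = 6 —(−1)→ 5
5 —HB4→ 4 + 1 —bump→ 5 + 1 = 6 —(−1)→ 5

0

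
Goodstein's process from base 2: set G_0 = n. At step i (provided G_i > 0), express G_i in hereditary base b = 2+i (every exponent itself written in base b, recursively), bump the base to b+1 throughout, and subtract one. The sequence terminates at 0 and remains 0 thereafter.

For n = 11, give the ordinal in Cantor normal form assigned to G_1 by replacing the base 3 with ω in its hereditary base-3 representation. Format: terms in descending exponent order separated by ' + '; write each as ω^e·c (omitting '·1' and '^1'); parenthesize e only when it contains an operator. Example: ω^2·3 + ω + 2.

ω^(ω + 1) + ω

11 —HB2→ 2^(2 + 1) + 2 + 1 —bump→ 3^(3 + 1) + 3 + 1 = 85 —(−1)→ 84
84 —HB3→ 3^(3 + 1) + 3 —bump→ 4^(4 + 1) + 4 = 1028 —(−1)→ 1027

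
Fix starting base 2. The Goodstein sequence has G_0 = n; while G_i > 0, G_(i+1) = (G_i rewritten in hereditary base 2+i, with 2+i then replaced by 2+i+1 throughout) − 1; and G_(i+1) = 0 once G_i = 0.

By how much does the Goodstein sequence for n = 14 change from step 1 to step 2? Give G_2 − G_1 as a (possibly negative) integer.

G_0=14  [base 2] 2^(2 + 1) + 2^2 + 2  →[2↦3]→  3^(3 + 1) + 3^3 + 3 = 111  −1 ⇒ G_1=110
G_1=110  [base 3] 3^(3 + 1) + 3^3 + 2  →[3↦4]→  4^(4 + 1) + 4^4 + 2 = 1282  −1 ⇒ G_2=1281

1171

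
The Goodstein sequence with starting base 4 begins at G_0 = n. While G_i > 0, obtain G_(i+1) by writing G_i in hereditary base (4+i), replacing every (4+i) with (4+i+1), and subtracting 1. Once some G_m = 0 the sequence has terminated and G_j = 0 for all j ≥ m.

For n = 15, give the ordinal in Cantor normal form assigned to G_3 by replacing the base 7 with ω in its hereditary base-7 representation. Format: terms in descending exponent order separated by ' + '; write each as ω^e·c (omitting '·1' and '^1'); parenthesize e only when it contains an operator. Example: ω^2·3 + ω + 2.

ω·3

base 4: 15 = 3·4 + 3; at 5: 3·5 + 3 = 18; next = 17
base 5: 17 = 3·5 + 2; at 6: 3·6 + 2 = 20; next = 19
base 6: 19 = 3·6 + 1; at 7: 3·7 + 1 = 22; next = 21
base 7: 21 = 3·7; at 8: 3·8 = 24; next = 23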